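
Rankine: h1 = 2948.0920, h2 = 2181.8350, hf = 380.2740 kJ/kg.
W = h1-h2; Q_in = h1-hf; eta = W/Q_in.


W = 766.2570 kJ/kg
Q_in = 2567.8180 kJ/kg
eta = 0.2984 = 29.8408%

eta = 29.8408%


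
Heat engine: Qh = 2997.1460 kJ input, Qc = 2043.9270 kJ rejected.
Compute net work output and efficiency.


W = 2997.1460 - 2043.9270 = 953.2190 kJ
eta = 953.2190 / 2997.1460 = 0.3180 = 31.8042%

W = 953.2190 kJ, eta = 31.8042%


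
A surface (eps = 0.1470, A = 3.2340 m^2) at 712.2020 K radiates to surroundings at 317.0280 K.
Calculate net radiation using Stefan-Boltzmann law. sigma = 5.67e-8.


T^4 = 2.5728e+11
Tsurr^4 = 1.0102e+10
Q = 0.1470 * 5.67e-8 * 3.2340 * 2.4718e+11 = 6662.8175 W

6662.8175 W


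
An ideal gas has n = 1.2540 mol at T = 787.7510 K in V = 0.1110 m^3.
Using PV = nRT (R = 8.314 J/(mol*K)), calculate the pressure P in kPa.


P = nRT/V = 1.2540 * 8.314 * 787.7510 / 0.1110
= 8212.8997 / 0.1110 = 73990.0875 Pa = 73.9901 kPa

73.9901 kPa


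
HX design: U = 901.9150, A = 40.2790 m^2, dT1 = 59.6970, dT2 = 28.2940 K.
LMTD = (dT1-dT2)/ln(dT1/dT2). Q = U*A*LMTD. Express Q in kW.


LMTD = 42.0595 K
Q = 901.9150 * 40.2790 * 42.0595 = 1527948.8978 W = 1527.9489 kW

1527.9489 kW


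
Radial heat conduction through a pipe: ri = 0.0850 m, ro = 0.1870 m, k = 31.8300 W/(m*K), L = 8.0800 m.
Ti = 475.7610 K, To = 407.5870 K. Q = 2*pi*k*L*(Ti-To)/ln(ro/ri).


dT = 68.1740 K
ln(ro/ri) = 0.7885
Q = 2*pi*31.8300*8.0800*68.1740 / 0.7885 = 139723.1707 W

139723.1707 W


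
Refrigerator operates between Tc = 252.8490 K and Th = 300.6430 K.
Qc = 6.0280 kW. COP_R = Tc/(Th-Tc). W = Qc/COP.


COP = 252.8490 / 47.7940 = 5.2904
W = 6.0280 / 5.2904 = 1.1394 kW

COP = 5.2904, W = 1.1394 kW


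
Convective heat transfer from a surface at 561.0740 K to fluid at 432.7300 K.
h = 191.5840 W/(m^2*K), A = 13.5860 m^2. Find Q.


dT = 128.3440 K
Q = 191.5840 * 13.5860 * 128.3440 = 334061.4926 W

334061.4926 W


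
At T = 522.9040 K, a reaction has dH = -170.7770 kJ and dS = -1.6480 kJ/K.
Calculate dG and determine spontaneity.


T*dS = 522.9040 * -1.6480 = -861.7458 kJ
dG = -170.7770 + 861.7458 = 690.9688 kJ (non-spontaneous)

dG = 690.9688 kJ, non-spontaneous


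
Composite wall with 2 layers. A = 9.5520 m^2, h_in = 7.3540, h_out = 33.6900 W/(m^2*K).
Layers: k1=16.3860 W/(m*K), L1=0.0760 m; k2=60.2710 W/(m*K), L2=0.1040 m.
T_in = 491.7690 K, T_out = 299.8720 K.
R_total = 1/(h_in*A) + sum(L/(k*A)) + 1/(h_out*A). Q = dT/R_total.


R_conv_in = 1/(7.3540*9.5520) = 0.0142
R_1 = 0.0760/(16.3860*9.5520) = 0.0005
R_2 = 0.1040/(60.2710*9.5520) = 0.0002
R_conv_out = 1/(33.6900*9.5520) = 0.0031
R_total = 0.0180 K/W
Q = 191.8970 / 0.0180 = 10655.3382 W

R_total = 0.0180 K/W, Q = 10655.3382 W


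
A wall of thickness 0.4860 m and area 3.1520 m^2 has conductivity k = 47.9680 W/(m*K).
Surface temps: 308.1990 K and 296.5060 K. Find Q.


dT = 11.6930 K
Q = 47.9680 * 3.1520 * 11.6930 / 0.4860 = 3637.7052 W

3637.7052 W


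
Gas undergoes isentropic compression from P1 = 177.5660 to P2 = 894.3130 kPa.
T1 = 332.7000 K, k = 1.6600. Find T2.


(k-1)/k = 0.3976
(P2/P1)^exp = 1.9018
T2 = 332.7000 * 1.9018 = 632.7218 K

632.7218 K


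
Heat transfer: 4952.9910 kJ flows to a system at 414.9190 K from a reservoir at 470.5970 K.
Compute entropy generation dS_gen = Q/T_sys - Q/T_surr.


dS_sys = 4952.9910/414.9190 = 11.9372 kJ/K
dS_surr = -4952.9910/470.5970 = -10.5249 kJ/K
dS_gen = 11.9372 - 10.5249 = 1.4123 kJ/K (irreversible)

dS_gen = 1.4123 kJ/K, irreversible


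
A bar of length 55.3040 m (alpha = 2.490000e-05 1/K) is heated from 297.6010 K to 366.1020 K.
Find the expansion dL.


dT = 68.5010 K
dL = 2.490000e-05 * 55.3040 * 68.5010 = 0.094331 m
L_final = 55.398331 m

dL = 0.094331 m


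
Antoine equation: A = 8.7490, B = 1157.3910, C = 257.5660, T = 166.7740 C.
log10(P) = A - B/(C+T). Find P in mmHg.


C+T = 424.3400
B/(C+T) = 2.7275
log10(P) = 8.7490 - 2.7275 = 6.0215
P = 10^6.0215 = 1050730.6440 mmHg

1050730.6440 mmHg


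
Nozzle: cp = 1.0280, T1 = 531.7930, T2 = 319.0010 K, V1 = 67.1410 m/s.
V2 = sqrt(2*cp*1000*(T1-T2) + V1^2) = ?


dT = 212.7920 K
2*cp*1000*dT = 437500.3520
V1^2 = 4507.9139
V2 = sqrt(442008.2659) = 664.8370 m/s

664.8370 m/s


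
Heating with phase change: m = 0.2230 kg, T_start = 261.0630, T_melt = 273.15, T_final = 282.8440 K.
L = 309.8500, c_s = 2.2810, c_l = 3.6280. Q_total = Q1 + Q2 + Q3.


Q1 (sensible, solid) = 0.2230 * 2.2810 * 12.0870 = 6.1482 kJ
Q2 (latent) = 0.2230 * 309.8500 = 69.0966 kJ
Q3 (sensible, liquid) = 0.2230 * 3.6280 * 9.6940 = 7.8429 kJ
Q_total = 83.0876 kJ

83.0876 kJ


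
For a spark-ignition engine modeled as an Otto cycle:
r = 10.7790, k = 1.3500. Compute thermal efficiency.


r^(k-1) = 2.2983
eta = 1 - 1/2.2983 = 0.5649 = 56.4892%

56.4892%


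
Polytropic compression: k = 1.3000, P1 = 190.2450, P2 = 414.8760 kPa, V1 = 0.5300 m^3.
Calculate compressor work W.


(k-1)/k = 0.2308
(P2/P1)^exp = 1.1971
W = 4.3333 * 190.2450 * 0.5300 * (1.1971 - 1) = 86.1299 kJ

86.1299 kJ


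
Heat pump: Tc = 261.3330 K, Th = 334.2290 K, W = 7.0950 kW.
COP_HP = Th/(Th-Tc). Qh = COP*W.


COP = 334.2290 / 72.8960 = 4.5850
Qh = 4.5850 * 7.0950 = 32.5307 kW

COP = 4.5850, Qh = 32.5307 kW


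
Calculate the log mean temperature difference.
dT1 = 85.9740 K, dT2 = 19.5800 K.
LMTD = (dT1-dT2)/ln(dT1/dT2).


dT1/dT2 = 4.3909
ln(dT1/dT2) = 1.4795
LMTD = 66.3940 / 1.4795 = 44.8749 K

44.8749 K


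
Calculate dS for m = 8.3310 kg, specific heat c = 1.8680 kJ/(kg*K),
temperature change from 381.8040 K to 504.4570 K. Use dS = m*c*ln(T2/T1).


T2/T1 = 1.3212
ln(T2/T1) = 0.2786
dS = 8.3310 * 1.8680 * 0.2786 = 4.3353 kJ/K

4.3353 kJ/K


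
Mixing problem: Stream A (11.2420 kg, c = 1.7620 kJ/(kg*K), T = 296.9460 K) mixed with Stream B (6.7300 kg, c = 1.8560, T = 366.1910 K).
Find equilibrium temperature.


num = 10456.0742
den = 32.2993
Tf = 323.7246 K

323.7246 K


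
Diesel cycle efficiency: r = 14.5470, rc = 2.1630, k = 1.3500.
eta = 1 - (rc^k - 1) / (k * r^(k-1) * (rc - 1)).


r^(k-1) = 2.5525
rc^k = 2.8335
eta = 0.5425 = 54.2489%

54.2489%


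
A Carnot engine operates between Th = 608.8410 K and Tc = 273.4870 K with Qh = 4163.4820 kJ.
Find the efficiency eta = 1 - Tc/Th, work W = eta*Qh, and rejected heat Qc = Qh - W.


eta = 1 - 273.4870/608.8410 = 0.5508
W = 0.5508 * 4163.4820 = 2293.2758 kJ
Qc = 4163.4820 - 2293.2758 = 1870.2062 kJ

eta = 55.0807%, W = 2293.2758 kJ, Qc = 1870.2062 kJ


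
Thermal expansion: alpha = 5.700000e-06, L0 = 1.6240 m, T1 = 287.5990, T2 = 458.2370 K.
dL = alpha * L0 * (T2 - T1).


dT = 170.6380 K
dL = 5.700000e-06 * 1.6240 * 170.6380 = 0.001580 m
L_final = 1.625580 m

dL = 0.001580 m


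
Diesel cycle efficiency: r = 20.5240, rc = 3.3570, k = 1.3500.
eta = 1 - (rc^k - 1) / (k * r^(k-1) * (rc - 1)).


r^(k-1) = 2.8793
rc^k = 5.1290
eta = 0.5493 = 54.9327%

54.9327%


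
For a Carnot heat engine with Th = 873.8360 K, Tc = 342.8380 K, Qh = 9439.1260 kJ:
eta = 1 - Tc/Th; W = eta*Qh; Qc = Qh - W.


eta = 1 - 342.8380/873.8360 = 0.6077
W = 0.6077 * 9439.1260 = 5735.8097 kJ
Qc = 9439.1260 - 5735.8097 = 3703.3163 kJ

eta = 60.7663%, W = 5735.8097 kJ, Qc = 3703.3163 kJ


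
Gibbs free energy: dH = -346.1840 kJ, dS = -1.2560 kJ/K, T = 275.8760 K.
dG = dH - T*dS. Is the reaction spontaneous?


T*dS = 275.8760 * -1.2560 = -346.5003 kJ
dG = -346.1840 + 346.5003 = 0.3163 kJ (non-spontaneous)

dG = 0.3163 kJ, non-spontaneous


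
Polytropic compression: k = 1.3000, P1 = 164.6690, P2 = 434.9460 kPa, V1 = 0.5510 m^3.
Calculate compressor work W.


(k-1)/k = 0.2308
(P2/P1)^exp = 1.2512
W = 4.3333 * 164.6690 * 0.5510 * (1.2512 - 1) = 98.7849 kJ

98.7849 kJ


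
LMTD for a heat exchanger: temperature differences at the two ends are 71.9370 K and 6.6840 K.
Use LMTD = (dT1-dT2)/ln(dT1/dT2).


dT1/dT2 = 10.7626
ln(dT1/dT2) = 2.3761
LMTD = 65.2530 / 2.3761 = 27.4625 K

27.4625 K


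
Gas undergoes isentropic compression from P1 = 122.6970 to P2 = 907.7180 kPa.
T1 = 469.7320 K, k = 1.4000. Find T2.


(k-1)/k = 0.2857
(P2/P1)^exp = 1.7714
T2 = 469.7320 * 1.7714 = 832.0881 K

832.0881 K


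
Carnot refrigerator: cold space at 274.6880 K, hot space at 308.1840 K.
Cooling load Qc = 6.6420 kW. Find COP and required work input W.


COP = 274.6880 / 33.4960 = 8.2006
W = 6.6420 / 8.2006 = 0.8099 kW

COP = 8.2006, W = 0.8099 kW


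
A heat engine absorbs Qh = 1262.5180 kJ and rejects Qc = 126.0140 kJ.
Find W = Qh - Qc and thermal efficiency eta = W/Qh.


W = 1262.5180 - 126.0140 = 1136.5040 kJ
eta = 1136.5040 / 1262.5180 = 0.9002 = 90.0188%

W = 1136.5040 kJ, eta = 90.0188%


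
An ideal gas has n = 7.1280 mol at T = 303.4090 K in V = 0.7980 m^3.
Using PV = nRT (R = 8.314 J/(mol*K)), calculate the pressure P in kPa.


P = nRT/V = 7.1280 * 8.314 * 303.4090 / 0.7980
= 17980.6824 / 0.7980 = 22532.1835 Pa = 22.5322 kPa

22.5322 kPa


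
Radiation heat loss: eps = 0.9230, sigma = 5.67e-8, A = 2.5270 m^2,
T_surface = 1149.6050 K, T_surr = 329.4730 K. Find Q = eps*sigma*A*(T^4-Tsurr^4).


T^4 = 1.7466e+12
Tsurr^4 = 1.1784e+10
Q = 0.9230 * 5.67e-8 * 2.5270 * 1.7348e+12 = 229427.0599 W

229427.0599 W


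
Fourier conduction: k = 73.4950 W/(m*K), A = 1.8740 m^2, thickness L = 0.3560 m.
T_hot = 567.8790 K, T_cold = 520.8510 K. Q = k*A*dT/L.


dT = 47.0280 K
Q = 73.4950 * 1.8740 * 47.0280 / 0.3560 = 18194.2389 W

18194.2389 W


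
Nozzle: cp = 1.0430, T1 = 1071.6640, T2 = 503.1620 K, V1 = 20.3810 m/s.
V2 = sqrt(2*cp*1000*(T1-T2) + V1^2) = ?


dT = 568.5020 K
2*cp*1000*dT = 1185895.1720
V1^2 = 415.3852
V2 = sqrt(1186310.5572) = 1089.1788 m/s

1089.1788 m/s


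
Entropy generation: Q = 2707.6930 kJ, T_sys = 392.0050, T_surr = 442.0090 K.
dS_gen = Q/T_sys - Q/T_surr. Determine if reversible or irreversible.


dS_sys = 2707.6930/392.0050 = 6.9073 kJ/K
dS_surr = -2707.6930/442.0090 = -6.1259 kJ/K
dS_gen = 6.9073 - 6.1259 = 0.7814 kJ/K (irreversible)

dS_gen = 0.7814 kJ/K, irreversible


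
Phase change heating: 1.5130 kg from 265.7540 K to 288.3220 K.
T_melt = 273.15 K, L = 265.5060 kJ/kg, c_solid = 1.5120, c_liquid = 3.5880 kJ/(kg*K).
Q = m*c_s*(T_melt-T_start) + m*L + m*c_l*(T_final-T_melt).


Q1 (sensible, solid) = 1.5130 * 1.5120 * 7.3960 = 16.9195 kJ
Q2 (latent) = 1.5130 * 265.5060 = 401.7106 kJ
Q3 (sensible, liquid) = 1.5130 * 3.5880 * 15.1720 = 82.3634 kJ
Q_total = 500.9935 kJ

500.9935 kJ


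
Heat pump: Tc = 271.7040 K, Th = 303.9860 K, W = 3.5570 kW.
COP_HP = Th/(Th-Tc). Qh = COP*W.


COP = 303.9860 / 32.2820 = 9.4166
Qh = 9.4166 * 3.5570 = 33.4948 kW

COP = 9.4166, Qh = 33.4948 kW


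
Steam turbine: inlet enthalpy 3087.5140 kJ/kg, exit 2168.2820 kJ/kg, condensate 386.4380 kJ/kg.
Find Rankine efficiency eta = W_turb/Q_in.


W = 919.2320 kJ/kg
Q_in = 2701.0760 kJ/kg
eta = 0.3403 = 34.0321%

eta = 34.0321%


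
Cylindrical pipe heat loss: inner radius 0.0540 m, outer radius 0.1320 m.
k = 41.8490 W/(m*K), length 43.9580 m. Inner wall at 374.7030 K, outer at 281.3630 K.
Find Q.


dT = 93.3400 K
ln(ro/ri) = 0.8938
Q = 2*pi*41.8490*43.9580*93.3400 / 0.8938 = 1207039.9329 W

1207039.9329 W


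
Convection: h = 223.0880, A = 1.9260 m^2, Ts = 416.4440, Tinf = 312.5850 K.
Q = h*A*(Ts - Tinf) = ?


dT = 103.8590 K
Q = 223.0880 * 1.9260 * 103.8590 = 44624.8356 W

44624.8356 W


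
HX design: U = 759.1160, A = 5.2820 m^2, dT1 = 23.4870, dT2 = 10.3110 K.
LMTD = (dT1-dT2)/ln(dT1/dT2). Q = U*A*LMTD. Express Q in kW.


LMTD = 16.0051 K
Q = 759.1160 * 5.2820 * 16.0051 = 64175.0012 W = 64.1750 kW

64.1750 kW


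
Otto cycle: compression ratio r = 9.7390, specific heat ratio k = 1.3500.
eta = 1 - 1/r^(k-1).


r^(k-1) = 2.2181
eta = 1 - 1/2.2181 = 0.5492 = 54.9163%

54.9163%


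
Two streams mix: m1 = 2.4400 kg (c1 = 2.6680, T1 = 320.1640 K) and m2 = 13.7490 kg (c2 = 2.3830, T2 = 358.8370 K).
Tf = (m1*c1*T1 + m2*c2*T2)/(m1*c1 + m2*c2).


num = 13841.1298
den = 39.2738
Tf = 352.4267 K

352.4267 K


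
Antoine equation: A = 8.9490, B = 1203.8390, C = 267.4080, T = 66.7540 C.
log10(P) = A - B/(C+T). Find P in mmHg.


C+T = 334.1620
B/(C+T) = 3.6026
log10(P) = 8.9490 - 3.6026 = 5.3464
P = 10^5.3464 = 222043.9614 mmHg

222043.9614 mmHg


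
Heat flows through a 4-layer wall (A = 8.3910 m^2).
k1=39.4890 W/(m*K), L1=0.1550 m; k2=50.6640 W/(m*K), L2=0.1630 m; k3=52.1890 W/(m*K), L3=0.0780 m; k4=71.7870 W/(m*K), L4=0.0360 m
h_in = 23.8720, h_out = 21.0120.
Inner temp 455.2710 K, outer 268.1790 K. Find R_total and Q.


R_conv_in = 1/(23.8720*8.3910) = 0.0050
R_1 = 0.1550/(39.4890*8.3910) = 0.0005
R_2 = 0.1630/(50.6640*8.3910) = 0.0004
R_3 = 0.0780/(52.1890*8.3910) = 0.0002
R_4 = 0.0360/(71.7870*8.3910) = 5.9764e-05
R_conv_out = 1/(21.0120*8.3910) = 0.0057
R_total = 0.0118 K/W
Q = 187.0920 / 0.0118 = 15918.5010 W

R_total = 0.0118 K/W, Q = 15918.5010 W


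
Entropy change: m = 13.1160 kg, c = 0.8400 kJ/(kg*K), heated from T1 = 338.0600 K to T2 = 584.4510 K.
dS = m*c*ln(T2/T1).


T2/T1 = 1.7288
ln(T2/T1) = 0.5474
dS = 13.1160 * 0.8400 * 0.5474 = 6.0315 kJ/K

6.0315 kJ/K


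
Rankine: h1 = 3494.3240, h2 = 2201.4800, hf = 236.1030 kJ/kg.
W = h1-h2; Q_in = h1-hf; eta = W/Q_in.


W = 1292.8440 kJ/kg
Q_in = 3258.2210 kJ/kg
eta = 0.3968 = 39.6794%

eta = 39.6794%


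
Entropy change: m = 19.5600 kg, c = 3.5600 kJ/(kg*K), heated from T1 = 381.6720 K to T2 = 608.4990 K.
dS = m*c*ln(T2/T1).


T2/T1 = 1.5943
ln(T2/T1) = 0.4664
dS = 19.5600 * 3.5600 * 0.4664 = 32.4795 kJ/K

32.4795 kJ/K


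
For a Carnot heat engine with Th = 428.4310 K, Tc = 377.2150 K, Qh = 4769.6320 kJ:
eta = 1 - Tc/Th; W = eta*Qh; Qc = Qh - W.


eta = 1 - 377.2150/428.4310 = 0.1195
W = 0.1195 * 4769.6320 = 570.1769 kJ
Qc = 4769.6320 - 570.1769 = 4199.4551 kJ

eta = 11.9543%, W = 570.1769 kJ, Qc = 4199.4551 kJ


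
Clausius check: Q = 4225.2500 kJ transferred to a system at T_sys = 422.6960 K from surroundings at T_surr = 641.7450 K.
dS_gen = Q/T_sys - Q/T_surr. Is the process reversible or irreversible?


dS_sys = 4225.2500/422.6960 = 9.9960 kJ/K
dS_surr = -4225.2500/641.7450 = -6.5840 kJ/K
dS_gen = 9.9960 - 6.5840 = 3.4120 kJ/K (irreversible)

dS_gen = 3.4120 kJ/K, irreversible


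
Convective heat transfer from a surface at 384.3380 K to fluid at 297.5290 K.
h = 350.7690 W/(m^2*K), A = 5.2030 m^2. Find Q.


dT = 86.8090 K
Q = 350.7690 * 5.2030 * 86.8090 = 158430.8615 W

158430.8615 W


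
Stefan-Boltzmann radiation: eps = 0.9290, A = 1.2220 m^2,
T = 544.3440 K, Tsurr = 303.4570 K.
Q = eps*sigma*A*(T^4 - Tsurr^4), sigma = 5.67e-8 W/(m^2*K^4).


T^4 = 8.7800e+10
Tsurr^4 = 8.4799e+09
Q = 0.9290 * 5.67e-8 * 1.2220 * 7.9320e+10 = 5105.6686 W

5105.6686 W


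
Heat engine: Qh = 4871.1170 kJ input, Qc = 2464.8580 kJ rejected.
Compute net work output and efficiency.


W = 4871.1170 - 2464.8580 = 2406.2590 kJ
eta = 2406.2590 / 4871.1170 = 0.4940 = 49.3985%

W = 2406.2590 kJ, eta = 49.3985%


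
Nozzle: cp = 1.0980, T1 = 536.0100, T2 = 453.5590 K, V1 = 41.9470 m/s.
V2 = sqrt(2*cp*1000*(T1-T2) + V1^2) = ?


dT = 82.4510 K
2*cp*1000*dT = 181062.3960
V1^2 = 1759.5508
V2 = sqrt(182821.9468) = 427.5768 m/s

427.5768 m/s


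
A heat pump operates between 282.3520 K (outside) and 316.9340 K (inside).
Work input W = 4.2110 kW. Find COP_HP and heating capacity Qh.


COP = 316.9340 / 34.5820 = 9.1647
Qh = 9.1647 * 4.2110 = 38.5926 kW

COP = 9.1647, Qh = 38.5926 kW


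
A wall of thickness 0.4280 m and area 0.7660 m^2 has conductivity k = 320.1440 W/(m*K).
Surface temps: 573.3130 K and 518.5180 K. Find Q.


dT = 54.7950 K
Q = 320.1440 * 0.7660 * 54.7950 / 0.4280 = 31395.7816 W

31395.7816 W


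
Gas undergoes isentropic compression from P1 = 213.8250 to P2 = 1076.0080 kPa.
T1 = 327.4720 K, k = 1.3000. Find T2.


(k-1)/k = 0.2308
(P2/P1)^exp = 1.4519
T2 = 327.4720 * 1.4519 = 475.4645 K

475.4645 K


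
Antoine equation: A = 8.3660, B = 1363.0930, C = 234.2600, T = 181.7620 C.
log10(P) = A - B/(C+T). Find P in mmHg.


C+T = 416.0220
B/(C+T) = 3.2765
log10(P) = 8.3660 - 3.2765 = 5.0895
P = 10^5.0895 = 122887.4156 mmHg

122887.4156 mmHg


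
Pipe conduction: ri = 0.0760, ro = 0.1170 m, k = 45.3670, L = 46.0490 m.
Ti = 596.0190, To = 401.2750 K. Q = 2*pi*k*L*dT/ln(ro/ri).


dT = 194.7440 K
ln(ro/ri) = 0.4314
Q = 2*pi*45.3670*46.0490*194.7440 / 0.4314 = 5924929.8626 W

5924929.8626 W


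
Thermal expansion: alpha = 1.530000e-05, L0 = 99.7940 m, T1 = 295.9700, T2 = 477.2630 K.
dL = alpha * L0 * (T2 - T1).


dT = 181.2930 K
dL = 1.530000e-05 * 99.7940 * 181.2930 = 0.276807 m
L_final = 100.070807 m

dL = 0.276807 m


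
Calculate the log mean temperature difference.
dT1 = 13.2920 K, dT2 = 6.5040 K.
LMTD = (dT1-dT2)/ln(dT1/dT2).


dT1/dT2 = 2.0437
ln(dT1/dT2) = 0.7147
LMTD = 6.7880 / 0.7147 = 9.4971 K

9.4971 K


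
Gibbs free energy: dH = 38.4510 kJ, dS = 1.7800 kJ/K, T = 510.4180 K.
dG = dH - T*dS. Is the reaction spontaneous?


T*dS = 510.4180 * 1.7800 = 908.5440 kJ
dG = 38.4510 - 908.5440 = -870.0930 kJ (spontaneous)

dG = -870.0930 kJ, spontaneous


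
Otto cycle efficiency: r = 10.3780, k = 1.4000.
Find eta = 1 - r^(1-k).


r^(k-1) = 2.5494
eta = 1 - 1/2.5494 = 0.6078 = 60.7758%

60.7758%


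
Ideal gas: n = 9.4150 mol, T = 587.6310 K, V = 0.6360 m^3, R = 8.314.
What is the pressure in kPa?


P = nRT/V = 9.4150 * 8.314 * 587.6310 / 0.6360
= 45997.5863 / 0.6360 = 72323.2489 Pa = 72.3232 kPa

72.3232 kPa


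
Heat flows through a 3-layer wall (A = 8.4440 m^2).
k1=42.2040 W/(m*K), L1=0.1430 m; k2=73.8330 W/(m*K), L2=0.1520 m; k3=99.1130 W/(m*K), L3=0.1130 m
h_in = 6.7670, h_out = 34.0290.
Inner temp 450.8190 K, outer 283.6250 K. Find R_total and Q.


R_conv_in = 1/(6.7670*8.4440) = 0.0175
R_1 = 0.1430/(42.2040*8.4440) = 0.0004
R_2 = 0.1520/(73.8330*8.4440) = 0.0002
R_3 = 0.1130/(99.1130*8.4440) = 0.0001
R_conv_out = 1/(34.0290*8.4440) = 0.0035
R_total = 0.0218 K/W
Q = 167.1940 / 0.0218 = 7683.1987 W

R_total = 0.0218 K/W, Q = 7683.1987 W


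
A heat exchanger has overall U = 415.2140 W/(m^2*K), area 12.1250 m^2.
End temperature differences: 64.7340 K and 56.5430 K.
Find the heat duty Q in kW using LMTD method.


LMTD = 60.5462 K
Q = 415.2140 * 12.1250 * 60.5462 = 304817.9357 W = 304.8179 kW

304.8179 kW


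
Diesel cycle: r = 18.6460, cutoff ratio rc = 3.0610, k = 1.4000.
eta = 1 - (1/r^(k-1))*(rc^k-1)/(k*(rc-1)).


r^(k-1) = 3.2228
rc^k = 4.7886
eta = 0.5926 = 59.2584%

59.2584%


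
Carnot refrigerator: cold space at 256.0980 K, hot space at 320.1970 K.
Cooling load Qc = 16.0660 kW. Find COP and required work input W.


COP = 256.0980 / 64.0990 = 3.9954
W = 16.0660 / 3.9954 = 4.0212 kW

COP = 3.9954, W = 4.0212 kW


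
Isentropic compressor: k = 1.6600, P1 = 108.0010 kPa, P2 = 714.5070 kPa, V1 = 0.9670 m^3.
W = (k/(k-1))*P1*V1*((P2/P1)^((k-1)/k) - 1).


(k-1)/k = 0.3976
(P2/P1)^exp = 2.1196
W = 2.5152 * 108.0010 * 0.9670 * (2.1196 - 1) = 294.0911 kJ

294.0911 kJ


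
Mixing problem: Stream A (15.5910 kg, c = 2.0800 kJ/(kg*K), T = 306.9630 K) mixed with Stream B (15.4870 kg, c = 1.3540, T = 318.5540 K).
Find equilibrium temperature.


num = 16634.4747
den = 53.3987
Tf = 311.5147 K

311.5147 K


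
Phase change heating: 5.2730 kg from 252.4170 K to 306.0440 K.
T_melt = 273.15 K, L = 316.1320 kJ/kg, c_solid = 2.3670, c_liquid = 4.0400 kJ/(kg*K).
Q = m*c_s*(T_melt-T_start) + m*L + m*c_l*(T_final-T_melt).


Q1 (sensible, solid) = 5.2730 * 2.3670 * 20.7330 = 258.7725 kJ
Q2 (latent) = 5.2730 * 316.1320 = 1666.9640 kJ
Q3 (sensible, liquid) = 5.2730 * 4.0400 * 32.8940 = 700.7383 kJ
Q_total = 2626.4748 kJ

2626.4748 kJ


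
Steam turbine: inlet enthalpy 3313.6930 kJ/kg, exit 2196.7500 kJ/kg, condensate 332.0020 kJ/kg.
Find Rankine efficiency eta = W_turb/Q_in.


W = 1116.9430 kJ/kg
Q_in = 2981.6910 kJ/kg
eta = 0.3746 = 37.4601%

eta = 37.4601%


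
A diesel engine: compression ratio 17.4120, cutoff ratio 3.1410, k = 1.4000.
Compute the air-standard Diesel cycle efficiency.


r^(k-1) = 3.1357
rc^k = 4.9647
eta = 0.5782 = 57.8178%

57.8178%


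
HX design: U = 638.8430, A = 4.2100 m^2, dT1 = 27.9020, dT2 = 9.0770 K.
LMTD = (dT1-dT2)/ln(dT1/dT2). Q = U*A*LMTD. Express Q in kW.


LMTD = 16.7638 K
Q = 638.8430 * 4.2100 * 16.7638 = 45086.7583 W = 45.0868 kW

45.0868 kW


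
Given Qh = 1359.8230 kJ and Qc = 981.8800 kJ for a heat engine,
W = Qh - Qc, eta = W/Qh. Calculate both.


W = 1359.8230 - 981.8800 = 377.9430 kJ
eta = 377.9430 / 1359.8230 = 0.2779 = 27.7935%

W = 377.9430 kJ, eta = 27.7935%


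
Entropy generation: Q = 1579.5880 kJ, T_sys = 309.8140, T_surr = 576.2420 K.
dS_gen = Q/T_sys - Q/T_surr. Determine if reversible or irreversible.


dS_sys = 1579.5880/309.8140 = 5.0985 kJ/K
dS_surr = -1579.5880/576.2420 = -2.7412 kJ/K
dS_gen = 5.0985 - 2.7412 = 2.3573 kJ/K (irreversible)

dS_gen = 2.3573 kJ/K, irreversible


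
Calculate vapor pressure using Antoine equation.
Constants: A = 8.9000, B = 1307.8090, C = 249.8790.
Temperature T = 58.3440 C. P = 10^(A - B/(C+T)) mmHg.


C+T = 308.2230
B/(C+T) = 4.2431
log10(P) = 8.9000 - 4.2431 = 4.6569
P = 10^4.6569 = 45387.7830 mmHg

45387.7830 mmHg


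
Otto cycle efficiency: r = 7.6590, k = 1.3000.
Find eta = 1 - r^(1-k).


r^(k-1) = 1.8418
eta = 1 - 1/1.8418 = 0.4571 = 45.7064%

45.7064%


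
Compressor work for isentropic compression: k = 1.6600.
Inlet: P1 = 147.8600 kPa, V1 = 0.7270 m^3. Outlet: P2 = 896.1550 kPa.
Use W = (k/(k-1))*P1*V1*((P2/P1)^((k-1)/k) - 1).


(k-1)/k = 0.3976
(P2/P1)^exp = 2.0470
W = 2.5152 * 147.8600 * 0.7270 * (2.0470 - 1) = 283.0835 kJ

283.0835 kJ


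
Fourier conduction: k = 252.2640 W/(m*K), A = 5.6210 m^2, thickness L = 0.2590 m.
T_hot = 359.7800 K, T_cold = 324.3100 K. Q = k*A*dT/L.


dT = 35.4700 K
Q = 252.2640 * 5.6210 * 35.4700 / 0.2590 = 194191.5318 W

194191.5318 W


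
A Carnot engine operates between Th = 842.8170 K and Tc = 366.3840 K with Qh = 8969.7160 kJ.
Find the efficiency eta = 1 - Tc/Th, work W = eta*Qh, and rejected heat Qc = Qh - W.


eta = 1 - 366.3840/842.8170 = 0.5653
W = 0.5653 * 8969.7160 = 5070.4586 kJ
Qc = 8969.7160 - 5070.4586 = 3899.2574 kJ

eta = 56.5286%, W = 5070.4586 kJ, Qc = 3899.2574 kJ


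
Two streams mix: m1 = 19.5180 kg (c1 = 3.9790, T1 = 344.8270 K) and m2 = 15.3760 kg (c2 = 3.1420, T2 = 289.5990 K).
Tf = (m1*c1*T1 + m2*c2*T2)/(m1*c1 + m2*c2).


num = 40770.9274
den = 125.9735
Tf = 323.6468 K

323.6468 K


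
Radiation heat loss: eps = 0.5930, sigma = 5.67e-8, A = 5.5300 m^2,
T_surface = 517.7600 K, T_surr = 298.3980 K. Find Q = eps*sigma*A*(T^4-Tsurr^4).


T^4 = 7.1864e+10
Tsurr^4 = 7.9284e+09
Q = 0.5930 * 5.67e-8 * 5.5300 * 6.3936e+10 = 11887.9997 W

11887.9997 W


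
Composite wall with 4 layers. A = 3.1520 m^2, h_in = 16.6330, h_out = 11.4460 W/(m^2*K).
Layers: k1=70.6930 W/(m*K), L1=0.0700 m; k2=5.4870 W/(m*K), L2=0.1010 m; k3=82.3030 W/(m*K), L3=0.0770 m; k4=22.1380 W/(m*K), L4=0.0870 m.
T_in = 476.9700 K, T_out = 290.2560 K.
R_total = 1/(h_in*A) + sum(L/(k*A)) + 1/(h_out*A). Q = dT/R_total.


R_conv_in = 1/(16.6330*3.1520) = 0.0191
R_1 = 0.0700/(70.6930*3.1520) = 0.0003
R_2 = 0.1010/(5.4870*3.1520) = 0.0058
R_3 = 0.0770/(82.3030*3.1520) = 0.0003
R_4 = 0.0870/(22.1380*3.1520) = 0.0012
R_conv_out = 1/(11.4460*3.1520) = 0.0277
R_total = 0.0545 K/W
Q = 186.7140 / 0.0545 = 3426.6029 W

R_total = 0.0545 K/W, Q = 3426.6029 W


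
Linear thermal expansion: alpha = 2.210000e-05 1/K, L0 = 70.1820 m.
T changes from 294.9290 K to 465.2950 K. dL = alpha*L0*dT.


dT = 170.3660 K
dL = 2.210000e-05 * 70.1820 * 170.3660 = 0.264241 m
L_final = 70.446241 m

dL = 0.264241 m


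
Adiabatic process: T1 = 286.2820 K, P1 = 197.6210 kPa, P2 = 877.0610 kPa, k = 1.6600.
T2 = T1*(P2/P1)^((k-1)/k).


(k-1)/k = 0.3976
(P2/P1)^exp = 1.8085
T2 = 286.2820 * 1.8085 = 517.7418 K

517.7418 K


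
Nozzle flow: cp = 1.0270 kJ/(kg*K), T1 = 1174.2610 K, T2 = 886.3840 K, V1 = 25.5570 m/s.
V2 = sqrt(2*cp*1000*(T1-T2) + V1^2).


dT = 287.8770 K
2*cp*1000*dT = 591299.3580
V1^2 = 653.1602
V2 = sqrt(591952.5182) = 769.3845 m/s

769.3845 m/s


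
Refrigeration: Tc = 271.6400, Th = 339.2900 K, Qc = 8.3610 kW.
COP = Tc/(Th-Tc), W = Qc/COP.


COP = 271.6400 / 67.6500 = 4.0154
W = 8.3610 / 4.0154 = 2.0822 kW

COP = 4.0154, W = 2.0822 kW


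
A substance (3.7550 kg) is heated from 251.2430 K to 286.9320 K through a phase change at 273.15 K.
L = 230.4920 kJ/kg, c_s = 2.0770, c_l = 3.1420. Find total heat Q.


Q1 (sensible, solid) = 3.7550 * 2.0770 * 21.9070 = 170.8557 kJ
Q2 (latent) = 3.7550 * 230.4920 = 865.4975 kJ
Q3 (sensible, liquid) = 3.7550 * 3.1420 * 13.7820 = 162.6029 kJ
Q_total = 1198.9560 kJ

1198.9560 kJ


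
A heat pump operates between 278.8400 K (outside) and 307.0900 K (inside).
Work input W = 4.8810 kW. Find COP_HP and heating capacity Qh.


COP = 307.0900 / 28.2500 = 10.8704
Qh = 10.8704 * 4.8810 = 53.0586 kW

COP = 10.8704, Qh = 53.0586 kW


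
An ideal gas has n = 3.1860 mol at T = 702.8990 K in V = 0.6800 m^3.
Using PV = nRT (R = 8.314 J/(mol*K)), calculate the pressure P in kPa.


P = nRT/V = 3.1860 * 8.314 * 702.8990 / 0.6800
= 18618.6727 / 0.6800 = 27380.4010 Pa = 27.3804 kPa

27.3804 kPa


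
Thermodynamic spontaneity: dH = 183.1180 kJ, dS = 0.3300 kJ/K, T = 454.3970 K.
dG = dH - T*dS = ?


T*dS = 454.3970 * 0.3300 = 149.9510 kJ
dG = 183.1180 - 149.9510 = 33.1670 kJ (non-spontaneous)

dG = 33.1670 kJ, non-spontaneous


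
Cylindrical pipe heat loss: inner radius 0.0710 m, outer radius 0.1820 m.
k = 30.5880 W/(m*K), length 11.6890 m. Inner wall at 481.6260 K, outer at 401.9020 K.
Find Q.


dT = 79.7240 K
ln(ro/ri) = 0.9413
Q = 2*pi*30.5880*11.6890*79.7240 / 0.9413 = 190264.1481 W

190264.1481 W


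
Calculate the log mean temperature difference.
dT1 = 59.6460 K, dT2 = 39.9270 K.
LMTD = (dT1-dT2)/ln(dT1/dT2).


dT1/dT2 = 1.4939
ln(dT1/dT2) = 0.4014
LMTD = 19.7190 / 0.4014 = 49.1287 K

49.1287 K


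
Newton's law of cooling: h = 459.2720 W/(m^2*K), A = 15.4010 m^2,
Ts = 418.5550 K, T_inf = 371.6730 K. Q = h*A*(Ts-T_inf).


dT = 46.8820 K
Q = 459.2720 * 15.4010 * 46.8820 = 331608.0161 W

331608.0161 W


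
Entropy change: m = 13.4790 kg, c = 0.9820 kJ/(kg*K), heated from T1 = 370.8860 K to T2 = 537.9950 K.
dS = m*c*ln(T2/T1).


T2/T1 = 1.4506
ln(T2/T1) = 0.3720
dS = 13.4790 * 0.9820 * 0.3720 = 4.9233 kJ/K

4.9233 kJ/K


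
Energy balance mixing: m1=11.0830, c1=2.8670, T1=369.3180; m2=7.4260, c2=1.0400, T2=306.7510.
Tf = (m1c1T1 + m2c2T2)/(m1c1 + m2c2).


num = 14104.1153
den = 39.4980
Tf = 357.0843 K

357.0843 K


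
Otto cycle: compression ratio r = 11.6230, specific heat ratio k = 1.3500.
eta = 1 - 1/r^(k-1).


r^(k-1) = 2.3597
eta = 1 - 1/2.3597 = 0.5762 = 57.6222%

57.6222%


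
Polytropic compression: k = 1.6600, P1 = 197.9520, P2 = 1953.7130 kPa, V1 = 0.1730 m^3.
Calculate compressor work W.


(k-1)/k = 0.3976
(P2/P1)^exp = 2.4850
W = 2.5152 * 197.9520 * 0.1730 * (2.4850 - 1) = 127.9067 kJ

127.9067 kJ


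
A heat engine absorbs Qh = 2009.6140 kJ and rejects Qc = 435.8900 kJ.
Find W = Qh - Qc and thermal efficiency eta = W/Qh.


W = 2009.6140 - 435.8900 = 1573.7240 kJ
eta = 1573.7240 / 2009.6140 = 0.7831 = 78.3098%

W = 1573.7240 kJ, eta = 78.3098%


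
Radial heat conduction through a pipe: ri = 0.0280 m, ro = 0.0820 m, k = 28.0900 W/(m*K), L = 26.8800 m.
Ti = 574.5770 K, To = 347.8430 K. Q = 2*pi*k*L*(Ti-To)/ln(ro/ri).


dT = 226.7340 K
ln(ro/ri) = 1.0745
Q = 2*pi*28.0900*26.8800*226.7340 / 1.0745 = 1001071.6109 W

1001071.6109 W


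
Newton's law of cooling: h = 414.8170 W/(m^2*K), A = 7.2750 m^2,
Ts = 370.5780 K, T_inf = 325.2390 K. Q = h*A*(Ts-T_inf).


dT = 45.3390 K
Q = 414.8170 * 7.2750 * 45.3390 = 136823.7474 W

136823.7474 W


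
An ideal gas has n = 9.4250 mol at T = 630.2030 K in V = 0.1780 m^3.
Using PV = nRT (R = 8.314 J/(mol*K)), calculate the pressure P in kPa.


P = nRT/V = 9.4250 * 8.314 * 630.2030 / 0.1780
= 49382.3605 / 0.1780 = 277428.9914 Pa = 277.4290 kPa

277.4290 kPa


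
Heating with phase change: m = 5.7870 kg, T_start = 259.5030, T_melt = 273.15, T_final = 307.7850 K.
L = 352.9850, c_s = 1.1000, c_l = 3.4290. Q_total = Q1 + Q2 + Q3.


Q1 (sensible, solid) = 5.7870 * 1.1000 * 13.6470 = 86.8727 kJ
Q2 (latent) = 5.7870 * 352.9850 = 2042.7242 kJ
Q3 (sensible, liquid) = 5.7870 * 3.4290 * 34.6350 = 687.2839 kJ
Q_total = 2816.8808 kJ

2816.8808 kJ


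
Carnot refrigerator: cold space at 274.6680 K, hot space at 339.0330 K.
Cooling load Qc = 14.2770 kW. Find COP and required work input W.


COP = 274.6680 / 64.3650 = 4.2674
W = 14.2770 / 4.2674 = 3.3456 kW

COP = 4.2674, W = 3.3456 kW


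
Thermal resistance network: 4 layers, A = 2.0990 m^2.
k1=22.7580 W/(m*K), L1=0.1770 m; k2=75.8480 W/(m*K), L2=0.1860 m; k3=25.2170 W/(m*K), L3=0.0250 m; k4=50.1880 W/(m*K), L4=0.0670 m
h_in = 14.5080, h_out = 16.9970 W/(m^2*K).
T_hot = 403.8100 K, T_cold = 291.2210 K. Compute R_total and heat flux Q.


R_conv_in = 1/(14.5080*2.0990) = 0.0328
R_1 = 0.1770/(22.7580*2.0990) = 0.0037
R_2 = 0.1860/(75.8480*2.0990) = 0.0012
R_3 = 0.0250/(25.2170*2.0990) = 0.0005
R_4 = 0.0670/(50.1880*2.0990) = 0.0006
R_conv_out = 1/(16.9970*2.0990) = 0.0280
R_total = 0.0668 K/W
Q = 112.5890 / 0.0668 = 1684.2108 W

R_total = 0.0668 K/W, Q = 1684.2108 W


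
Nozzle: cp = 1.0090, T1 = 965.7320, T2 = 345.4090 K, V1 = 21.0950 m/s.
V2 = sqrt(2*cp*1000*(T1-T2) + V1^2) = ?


dT = 620.3230 K
2*cp*1000*dT = 1251811.8140
V1^2 = 444.9990
V2 = sqrt(1252256.8130) = 1119.0428 m/s

1119.0428 m/s


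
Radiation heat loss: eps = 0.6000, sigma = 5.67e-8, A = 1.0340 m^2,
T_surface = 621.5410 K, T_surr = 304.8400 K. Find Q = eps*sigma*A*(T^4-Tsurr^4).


T^4 = 1.4924e+11
Tsurr^4 = 8.6355e+09
Q = 0.6000 * 5.67e-8 * 1.0340 * 1.4060e+11 = 4945.9254 W

4945.9254 W


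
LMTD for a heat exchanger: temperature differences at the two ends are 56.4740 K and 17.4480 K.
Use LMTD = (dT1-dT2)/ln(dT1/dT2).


dT1/dT2 = 3.2367
ln(dT1/dT2) = 1.1746
LMTD = 39.0260 / 1.1746 = 33.2262 K

33.2262 K


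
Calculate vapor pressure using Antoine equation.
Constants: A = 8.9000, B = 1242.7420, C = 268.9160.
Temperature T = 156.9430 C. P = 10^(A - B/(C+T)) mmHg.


C+T = 425.8590
B/(C+T) = 2.9182
log10(P) = 8.9000 - 2.9182 = 5.9818
P = 10^5.9818 = 958957.5327 mmHg

958957.5327 mmHg


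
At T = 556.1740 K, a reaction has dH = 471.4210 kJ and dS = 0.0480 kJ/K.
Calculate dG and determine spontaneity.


T*dS = 556.1740 * 0.0480 = 26.6964 kJ
dG = 471.4210 - 26.6964 = 444.7246 kJ (non-spontaneous)

dG = 444.7246 kJ, non-spontaneous


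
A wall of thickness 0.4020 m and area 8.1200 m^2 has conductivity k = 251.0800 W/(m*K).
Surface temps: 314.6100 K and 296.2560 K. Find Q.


dT = 18.3540 K
Q = 251.0800 * 8.1200 * 18.3540 / 0.4020 = 93083.5255 W

93083.5255 W


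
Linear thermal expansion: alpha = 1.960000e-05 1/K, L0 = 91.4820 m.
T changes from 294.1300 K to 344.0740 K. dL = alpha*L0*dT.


dT = 49.9440 K
dL = 1.960000e-05 * 91.4820 * 49.9440 = 0.089552 m
L_final = 91.571552 m

dL = 0.089552 m


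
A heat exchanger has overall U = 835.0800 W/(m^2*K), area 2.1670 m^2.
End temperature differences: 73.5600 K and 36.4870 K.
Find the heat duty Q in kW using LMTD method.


LMTD = 52.8749 K
Q = 835.0800 * 2.1670 * 52.8749 = 95683.4126 W = 95.6834 kW

95.6834 kW


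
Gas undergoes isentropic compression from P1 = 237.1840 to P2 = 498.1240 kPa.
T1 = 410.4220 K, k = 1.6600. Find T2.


(k-1)/k = 0.3976
(P2/P1)^exp = 1.3431
T2 = 410.4220 * 1.3431 = 551.2581 K

551.2581 K


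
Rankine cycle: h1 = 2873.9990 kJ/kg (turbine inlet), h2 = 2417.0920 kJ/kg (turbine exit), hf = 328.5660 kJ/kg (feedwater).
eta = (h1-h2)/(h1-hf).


W = 456.9070 kJ/kg
Q_in = 2545.4330 kJ/kg
eta = 0.1795 = 17.9501%

eta = 17.9501%


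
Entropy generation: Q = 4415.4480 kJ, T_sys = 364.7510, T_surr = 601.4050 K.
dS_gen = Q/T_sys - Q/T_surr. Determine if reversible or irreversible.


dS_sys = 4415.4480/364.7510 = 12.1054 kJ/K
dS_surr = -4415.4480/601.4050 = -7.3419 kJ/K
dS_gen = 12.1054 - 7.3419 = 4.7635 kJ/K (irreversible)

dS_gen = 4.7635 kJ/K, irreversible


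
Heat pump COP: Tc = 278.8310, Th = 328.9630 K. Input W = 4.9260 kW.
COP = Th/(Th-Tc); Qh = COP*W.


COP = 328.9630 / 50.1320 = 6.5619
Qh = 6.5619 * 4.9260 = 32.3241 kW

COP = 6.5619, Qh = 32.3241 kW


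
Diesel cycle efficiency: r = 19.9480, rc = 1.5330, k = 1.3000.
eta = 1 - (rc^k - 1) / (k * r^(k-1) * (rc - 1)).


r^(k-1) = 2.4545
rc^k = 1.7426
eta = 0.5634 = 56.3352%

56.3352%


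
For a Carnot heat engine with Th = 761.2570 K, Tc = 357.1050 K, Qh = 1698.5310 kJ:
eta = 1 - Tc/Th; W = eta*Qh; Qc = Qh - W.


eta = 1 - 357.1050/761.2570 = 0.5309
W = 0.5309 * 1698.5310 = 901.7516 kJ
Qc = 1698.5310 - 901.7516 = 796.7794 kJ

eta = 53.0901%, W = 901.7516 kJ, Qc = 796.7794 kJ


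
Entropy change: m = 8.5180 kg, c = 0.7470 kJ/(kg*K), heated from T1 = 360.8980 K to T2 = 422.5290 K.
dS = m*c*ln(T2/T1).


T2/T1 = 1.1708
ln(T2/T1) = 0.1577
dS = 8.5180 * 0.7470 * 0.1577 = 1.0032 kJ/K

1.0032 kJ/K


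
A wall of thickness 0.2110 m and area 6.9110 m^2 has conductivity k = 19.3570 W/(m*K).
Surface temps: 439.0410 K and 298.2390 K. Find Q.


dT = 140.8020 K
Q = 19.3570 * 6.9110 * 140.8020 / 0.2110 = 89269.9541 W

89269.9541 W


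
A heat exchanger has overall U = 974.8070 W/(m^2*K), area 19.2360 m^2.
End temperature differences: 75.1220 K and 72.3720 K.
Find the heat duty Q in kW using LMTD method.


LMTD = 73.7385 K
Q = 974.8070 * 19.2360 * 73.7385 = 1382698.3147 W = 1382.6983 kW

1382.6983 kW


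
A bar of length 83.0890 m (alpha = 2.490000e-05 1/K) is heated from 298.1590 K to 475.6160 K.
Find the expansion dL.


dT = 177.4570 K
dL = 2.490000e-05 * 83.0890 * 177.4570 = 0.367144 m
L_final = 83.456144 m

dL = 0.367144 m


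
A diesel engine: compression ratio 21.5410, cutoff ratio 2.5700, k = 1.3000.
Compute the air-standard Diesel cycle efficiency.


r^(k-1) = 2.5118
rc^k = 3.4112
eta = 0.5297 = 52.9653%

52.9653%


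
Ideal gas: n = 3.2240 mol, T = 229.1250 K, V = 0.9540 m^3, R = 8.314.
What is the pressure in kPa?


P = nRT/V = 3.2240 * 8.314 * 229.1250 / 0.9540
= 6141.5435 / 0.9540 = 6437.6766 Pa = 6.4377 kPa

6.4377 kPa


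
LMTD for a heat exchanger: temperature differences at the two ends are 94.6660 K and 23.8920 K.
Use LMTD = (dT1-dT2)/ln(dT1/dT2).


dT1/dT2 = 3.9622
ln(dT1/dT2) = 1.3768
LMTD = 70.7740 / 1.3768 = 51.4043 K

51.4043 K


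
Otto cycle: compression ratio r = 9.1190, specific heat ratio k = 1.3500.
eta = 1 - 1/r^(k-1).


r^(k-1) = 2.1676
eta = 1 - 1/2.1676 = 0.5387 = 53.8663%

53.8663%


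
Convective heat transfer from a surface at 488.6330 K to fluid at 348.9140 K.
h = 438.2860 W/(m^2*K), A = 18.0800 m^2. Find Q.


dT = 139.7190 K
Q = 438.2860 * 18.0800 * 139.7190 = 1107162.8199 W

1107162.8199 W


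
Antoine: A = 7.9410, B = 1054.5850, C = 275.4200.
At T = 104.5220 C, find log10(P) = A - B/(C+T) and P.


C+T = 379.9420
B/(C+T) = 2.7756
log10(P) = 7.9410 - 2.7756 = 5.1654
P = 10^5.1654 = 146336.5003 mmHg

146336.5003 mmHg


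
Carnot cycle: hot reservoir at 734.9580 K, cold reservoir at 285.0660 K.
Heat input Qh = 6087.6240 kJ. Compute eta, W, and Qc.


eta = 1 - 285.0660/734.9580 = 0.6121
W = 0.6121 * 6087.6240 = 3726.4352 kJ
Qc = 6087.6240 - 3726.4352 = 2361.1888 kJ

eta = 61.2133%, W = 3726.4352 kJ, Qc = 2361.1888 kJ


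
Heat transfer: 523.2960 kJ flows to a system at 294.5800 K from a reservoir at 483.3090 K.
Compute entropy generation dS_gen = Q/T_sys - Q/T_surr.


dS_sys = 523.2960/294.5800 = 1.7764 kJ/K
dS_surr = -523.2960/483.3090 = -1.0827 kJ/K
dS_gen = 1.7764 - 1.0827 = 0.6937 kJ/K (irreversible)

dS_gen = 0.6937 kJ/K, irreversible


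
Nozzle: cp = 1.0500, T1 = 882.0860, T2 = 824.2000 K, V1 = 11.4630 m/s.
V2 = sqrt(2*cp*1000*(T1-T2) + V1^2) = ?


dT = 57.8860 K
2*cp*1000*dT = 121560.6000
V1^2 = 131.4004
V2 = sqrt(121692.0004) = 348.8438 m/s

348.8438 m/s


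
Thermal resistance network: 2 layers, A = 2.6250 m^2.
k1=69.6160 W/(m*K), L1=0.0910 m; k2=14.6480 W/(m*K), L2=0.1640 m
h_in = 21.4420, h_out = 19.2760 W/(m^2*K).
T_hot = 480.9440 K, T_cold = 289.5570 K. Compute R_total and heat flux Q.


R_conv_in = 1/(21.4420*2.6250) = 0.0178
R_1 = 0.0910/(69.6160*2.6250) = 0.0005
R_2 = 0.1640/(14.6480*2.6250) = 0.0043
R_conv_out = 1/(19.2760*2.6250) = 0.0198
R_total = 0.0423 K/W
Q = 191.3870 / 0.0423 = 4525.2831 W

R_total = 0.0423 K/W, Q = 4525.2831 W


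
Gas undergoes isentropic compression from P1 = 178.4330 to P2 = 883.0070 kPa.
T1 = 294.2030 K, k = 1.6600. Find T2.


(k-1)/k = 0.3976
(P2/P1)^exp = 1.8885
T2 = 294.2030 * 1.8885 = 555.6089 K

555.6089 K


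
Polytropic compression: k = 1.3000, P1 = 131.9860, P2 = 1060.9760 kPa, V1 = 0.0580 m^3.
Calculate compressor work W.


(k-1)/k = 0.2308
(P2/P1)^exp = 1.6177
W = 4.3333 * 131.9860 * 0.0580 * (1.6177 - 1) = 20.4893 kJ

20.4893 kJ


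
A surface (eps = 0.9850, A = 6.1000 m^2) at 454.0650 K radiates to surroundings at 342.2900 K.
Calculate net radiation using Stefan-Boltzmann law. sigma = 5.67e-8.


T^4 = 4.2508e+10
Tsurr^4 = 1.3727e+10
Q = 0.9850 * 5.67e-8 * 6.1000 * 2.8781e+10 = 9805.2021 W

9805.2021 W


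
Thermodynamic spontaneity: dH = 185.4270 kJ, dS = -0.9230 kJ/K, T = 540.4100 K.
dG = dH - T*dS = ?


T*dS = 540.4100 * -0.9230 = -498.7984 kJ
dG = 185.4270 + 498.7984 = 684.2254 kJ (non-spontaneous)

dG = 684.2254 kJ, non-spontaneous


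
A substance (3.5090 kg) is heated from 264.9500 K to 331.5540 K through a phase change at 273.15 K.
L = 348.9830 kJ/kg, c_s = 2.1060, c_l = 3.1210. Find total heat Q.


Q1 (sensible, solid) = 3.5090 * 2.1060 * 8.2000 = 60.5976 kJ
Q2 (latent) = 3.5090 * 348.9830 = 1224.5813 kJ
Q3 (sensible, liquid) = 3.5090 * 3.1210 * 58.4040 = 639.6166 kJ
Q_total = 1924.7956 kJ

1924.7956 kJ


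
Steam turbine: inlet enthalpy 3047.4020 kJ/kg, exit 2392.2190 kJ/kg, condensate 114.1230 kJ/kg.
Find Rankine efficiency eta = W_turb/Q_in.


W = 655.1830 kJ/kg
Q_in = 2933.2790 kJ/kg
eta = 0.2234 = 22.3362%

eta = 22.3362%


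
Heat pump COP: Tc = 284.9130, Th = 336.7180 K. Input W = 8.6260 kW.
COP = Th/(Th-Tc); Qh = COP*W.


COP = 336.7180 / 51.8050 = 6.4997
Qh = 6.4997 * 8.6260 = 56.0666 kW

COP = 6.4997, Qh = 56.0666 kW


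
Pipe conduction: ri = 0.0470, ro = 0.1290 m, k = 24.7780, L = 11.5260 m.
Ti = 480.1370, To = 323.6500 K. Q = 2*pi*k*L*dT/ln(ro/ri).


dT = 156.4870 K
ln(ro/ri) = 1.0097
Q = 2*pi*24.7780*11.5260*156.4870 / 1.0097 = 278115.8755 W

278115.8755 W


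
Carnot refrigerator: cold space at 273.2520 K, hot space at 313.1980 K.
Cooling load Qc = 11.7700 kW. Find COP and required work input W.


COP = 273.2520 / 39.9460 = 6.8405
W = 11.7700 / 6.8405 = 1.7206 kW

COP = 6.8405, W = 1.7206 kW


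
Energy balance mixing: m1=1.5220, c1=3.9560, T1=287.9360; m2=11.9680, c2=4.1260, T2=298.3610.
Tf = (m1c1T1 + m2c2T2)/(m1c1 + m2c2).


num = 16466.7285
den = 55.4010
Tf = 297.2280 K

297.2280 K


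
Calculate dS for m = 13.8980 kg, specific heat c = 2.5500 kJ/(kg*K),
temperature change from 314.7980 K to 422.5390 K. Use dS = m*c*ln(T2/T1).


T2/T1 = 1.3423
ln(T2/T1) = 0.2944
dS = 13.8980 * 2.5500 * 0.2944 = 10.4318 kJ/K

10.4318 kJ/K


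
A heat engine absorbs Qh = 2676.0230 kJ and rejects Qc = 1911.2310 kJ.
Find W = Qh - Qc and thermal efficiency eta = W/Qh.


W = 2676.0230 - 1911.2310 = 764.7920 kJ
eta = 764.7920 / 2676.0230 = 0.2858 = 28.5794%

W = 764.7920 kJ, eta = 28.5794%


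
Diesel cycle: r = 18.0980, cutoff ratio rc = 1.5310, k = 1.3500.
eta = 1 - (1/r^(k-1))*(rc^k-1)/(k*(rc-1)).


r^(k-1) = 2.7553
rc^k = 1.7771
eta = 0.6066 = 60.6551%

60.6551%


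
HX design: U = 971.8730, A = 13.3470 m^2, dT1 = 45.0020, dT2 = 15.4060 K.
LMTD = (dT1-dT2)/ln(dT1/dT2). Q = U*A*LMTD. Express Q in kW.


LMTD = 27.6095 K
Q = 971.8730 * 13.3470 * 27.6095 = 358139.0789 W = 358.1391 kW

358.1391 kW
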